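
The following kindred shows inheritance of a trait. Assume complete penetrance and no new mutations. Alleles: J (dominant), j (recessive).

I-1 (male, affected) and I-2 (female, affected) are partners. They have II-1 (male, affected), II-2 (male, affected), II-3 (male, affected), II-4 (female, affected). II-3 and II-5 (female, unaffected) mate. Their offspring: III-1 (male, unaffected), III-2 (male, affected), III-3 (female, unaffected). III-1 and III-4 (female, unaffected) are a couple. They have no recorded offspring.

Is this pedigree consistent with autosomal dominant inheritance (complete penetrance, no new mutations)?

Yes

A consistent assignment under autosomal dominant exists: I-1 JJ, I-2 Jj, II-1 JJ, II-2 JJ, II-3 Jj, II-4 JJ, II-5 jj, III-1 jj, III-2 Jj, III-3 jj, III-4 jj.
In this assignment every recorded phenotype matches its genotype and every non-founder's genotype is obtainable from its parents' genotypes, so the pedigree is consistent.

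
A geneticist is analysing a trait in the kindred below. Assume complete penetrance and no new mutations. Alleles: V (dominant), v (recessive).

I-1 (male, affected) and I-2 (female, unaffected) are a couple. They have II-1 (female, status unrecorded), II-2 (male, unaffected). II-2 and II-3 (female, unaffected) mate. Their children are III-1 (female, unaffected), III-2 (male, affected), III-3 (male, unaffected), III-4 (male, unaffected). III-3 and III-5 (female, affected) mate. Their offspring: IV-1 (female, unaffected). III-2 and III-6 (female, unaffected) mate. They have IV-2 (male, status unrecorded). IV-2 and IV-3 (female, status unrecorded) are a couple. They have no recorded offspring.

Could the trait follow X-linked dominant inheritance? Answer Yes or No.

No

Under X-linked dominant, III-2 (affected, male) cannot arise from II-2 (unaffected) × II-3 (unaffected).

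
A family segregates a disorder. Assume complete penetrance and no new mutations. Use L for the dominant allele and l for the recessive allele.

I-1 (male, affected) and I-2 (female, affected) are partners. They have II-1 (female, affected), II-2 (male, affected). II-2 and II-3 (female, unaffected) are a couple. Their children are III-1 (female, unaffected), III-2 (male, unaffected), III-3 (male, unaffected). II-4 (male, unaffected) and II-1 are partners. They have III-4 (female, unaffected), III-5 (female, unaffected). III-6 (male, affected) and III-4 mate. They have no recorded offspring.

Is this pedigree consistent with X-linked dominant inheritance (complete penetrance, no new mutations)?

Under X-linked dominant, III-1 (unaffected, female) cannot arise from II-2 (affected) × II-3 (unaffected).

No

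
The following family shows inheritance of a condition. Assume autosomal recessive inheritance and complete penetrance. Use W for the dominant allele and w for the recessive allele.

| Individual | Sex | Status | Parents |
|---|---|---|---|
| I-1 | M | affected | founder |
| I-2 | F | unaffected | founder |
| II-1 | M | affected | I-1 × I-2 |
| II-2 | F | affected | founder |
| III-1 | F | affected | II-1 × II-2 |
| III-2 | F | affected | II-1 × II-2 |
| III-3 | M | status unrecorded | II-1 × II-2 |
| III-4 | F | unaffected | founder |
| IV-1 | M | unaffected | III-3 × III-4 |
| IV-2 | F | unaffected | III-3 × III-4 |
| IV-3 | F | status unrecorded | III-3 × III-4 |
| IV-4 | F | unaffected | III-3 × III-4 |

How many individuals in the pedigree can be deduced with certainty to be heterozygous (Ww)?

Obligate heterozygotes: I-2 is unaffected so carries W and passed w to II-1 (ww), so I-2 is Ww; IV-1 is unaffected so carries W and received w from III-3 (ww), so IV-1 is Ww; IV-2 is unaffected so carries W and received w from III-3 (ww), so IV-2 is Ww; IV-4 is unaffected so carries W and received w from III-3 (ww), so IV-4 is Ww.
Every other individual is either homozygous by phenotype or has at least one consistent homozygous assignment, so the count is 4.

4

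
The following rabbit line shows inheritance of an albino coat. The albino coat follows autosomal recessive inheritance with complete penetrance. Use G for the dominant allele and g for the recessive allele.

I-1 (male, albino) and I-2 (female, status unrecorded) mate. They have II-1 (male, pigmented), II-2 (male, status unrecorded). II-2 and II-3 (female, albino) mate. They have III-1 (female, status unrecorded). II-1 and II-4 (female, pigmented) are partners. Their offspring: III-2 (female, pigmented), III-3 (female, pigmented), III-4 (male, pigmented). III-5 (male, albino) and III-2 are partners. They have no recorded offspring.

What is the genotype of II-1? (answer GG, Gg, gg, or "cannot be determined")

Gg

From phenotype alone, II-1 is GG or Gg.
II-1 is pigmented so carries G and received g from I-1 (gg), so II-1 is Gg.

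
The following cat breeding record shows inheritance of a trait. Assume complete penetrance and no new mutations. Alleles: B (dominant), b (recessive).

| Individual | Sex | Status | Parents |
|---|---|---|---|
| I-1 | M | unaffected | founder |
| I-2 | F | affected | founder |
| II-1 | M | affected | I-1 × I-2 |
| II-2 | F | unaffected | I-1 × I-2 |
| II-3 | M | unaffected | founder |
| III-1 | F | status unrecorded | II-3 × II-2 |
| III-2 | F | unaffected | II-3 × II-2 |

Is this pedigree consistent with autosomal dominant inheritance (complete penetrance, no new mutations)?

A consistent assignment under autosomal dominant exists: I-1 bb, I-2 Bb, II-1 Bb, II-2 bb, II-3 bb, III-1 bb, III-2 bb.
In this assignment every recorded phenotype matches its genotype and every non-founder's genotype is obtainable from its parents' genotypes, so the pedigree is consistent.

Yes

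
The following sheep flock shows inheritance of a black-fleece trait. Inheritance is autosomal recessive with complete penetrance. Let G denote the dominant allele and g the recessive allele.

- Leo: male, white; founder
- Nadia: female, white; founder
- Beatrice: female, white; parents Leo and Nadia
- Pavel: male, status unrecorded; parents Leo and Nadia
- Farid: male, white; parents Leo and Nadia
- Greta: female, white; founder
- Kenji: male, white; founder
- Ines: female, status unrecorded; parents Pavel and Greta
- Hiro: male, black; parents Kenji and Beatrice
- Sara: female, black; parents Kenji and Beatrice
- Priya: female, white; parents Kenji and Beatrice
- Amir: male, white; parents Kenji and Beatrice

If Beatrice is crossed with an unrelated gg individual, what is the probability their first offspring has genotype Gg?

1/2

Beatrice is white so carries G and passed g to Hiro (gg), so Beatrice is Gg.
The cross gives 1/2 Gg : 1/2 gg, so P(offspring has genotype Gg) = 1/2.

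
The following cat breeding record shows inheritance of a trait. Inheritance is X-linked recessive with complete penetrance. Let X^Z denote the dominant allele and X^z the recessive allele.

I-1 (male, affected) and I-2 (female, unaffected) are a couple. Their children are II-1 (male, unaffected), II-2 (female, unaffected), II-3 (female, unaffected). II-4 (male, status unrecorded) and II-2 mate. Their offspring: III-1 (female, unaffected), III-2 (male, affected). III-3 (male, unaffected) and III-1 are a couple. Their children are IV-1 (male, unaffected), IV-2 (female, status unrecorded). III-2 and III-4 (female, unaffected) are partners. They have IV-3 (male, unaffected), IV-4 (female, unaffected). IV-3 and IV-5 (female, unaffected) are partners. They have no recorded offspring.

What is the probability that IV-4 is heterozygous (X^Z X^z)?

IV-4 is unaffected so carries Z and received z from III-2 (X^z Y), so IV-4 is X^Z X^z, giving P(X^Z X^z) = 1.

1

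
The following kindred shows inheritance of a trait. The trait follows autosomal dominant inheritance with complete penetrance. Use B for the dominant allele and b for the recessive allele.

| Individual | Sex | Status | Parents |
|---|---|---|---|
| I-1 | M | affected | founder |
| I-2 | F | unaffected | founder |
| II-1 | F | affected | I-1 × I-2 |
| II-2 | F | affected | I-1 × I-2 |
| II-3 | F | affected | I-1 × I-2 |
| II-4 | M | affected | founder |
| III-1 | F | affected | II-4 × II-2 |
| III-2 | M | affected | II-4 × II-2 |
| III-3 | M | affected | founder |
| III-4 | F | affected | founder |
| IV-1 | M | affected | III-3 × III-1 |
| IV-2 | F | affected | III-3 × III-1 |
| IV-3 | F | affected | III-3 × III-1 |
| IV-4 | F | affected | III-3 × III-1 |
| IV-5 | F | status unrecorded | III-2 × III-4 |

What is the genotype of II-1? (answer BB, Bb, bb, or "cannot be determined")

From phenotype alone, II-1 is BB or Bb.
II-1 is affected so carries B and received b from I-2 (bb), so II-1 is Bb.

Bb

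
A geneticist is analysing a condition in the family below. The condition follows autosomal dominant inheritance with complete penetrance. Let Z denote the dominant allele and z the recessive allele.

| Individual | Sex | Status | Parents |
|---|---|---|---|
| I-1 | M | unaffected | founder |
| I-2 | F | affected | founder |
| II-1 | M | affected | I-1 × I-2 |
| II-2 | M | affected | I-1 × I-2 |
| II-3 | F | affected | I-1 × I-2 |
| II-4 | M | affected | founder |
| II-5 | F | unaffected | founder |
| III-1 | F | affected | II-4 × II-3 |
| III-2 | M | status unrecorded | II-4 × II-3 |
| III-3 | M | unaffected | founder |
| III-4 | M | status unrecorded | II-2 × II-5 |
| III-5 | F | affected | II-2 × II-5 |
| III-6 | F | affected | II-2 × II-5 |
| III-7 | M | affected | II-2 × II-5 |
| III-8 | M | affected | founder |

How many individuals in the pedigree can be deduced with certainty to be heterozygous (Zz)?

Obligate heterozygotes: II-1 is affected so carries Z and received z from I-1 (zz), so II-1 is Zz; II-2 is affected so carries Z and received z from I-1 (zz), so II-2 is Zz; II-3 is affected so carries Z and received z from I-1 (zz), so II-3 is Zz; III-5 is affected so carries Z and received z from II-5 (zz), so III-5 is Zz; III-6 is affected so carries Z and received z from II-5 (zz), so III-6 is Zz; III-7 is affected so carries Z and received z from II-5 (zz), so III-7 is Zz.
Every other individual is either homozygous by phenotype or has at least one consistent homozygous assignment, so the count is 6.

6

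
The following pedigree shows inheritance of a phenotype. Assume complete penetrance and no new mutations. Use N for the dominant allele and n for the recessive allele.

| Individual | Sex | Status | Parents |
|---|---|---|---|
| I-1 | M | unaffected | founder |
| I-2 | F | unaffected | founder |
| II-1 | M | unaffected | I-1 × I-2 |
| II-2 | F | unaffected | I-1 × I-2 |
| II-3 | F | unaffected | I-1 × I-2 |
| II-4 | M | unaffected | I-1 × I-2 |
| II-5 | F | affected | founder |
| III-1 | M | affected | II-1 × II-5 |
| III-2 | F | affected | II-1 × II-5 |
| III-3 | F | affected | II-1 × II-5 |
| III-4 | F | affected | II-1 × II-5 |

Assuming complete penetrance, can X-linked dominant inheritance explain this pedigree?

Yes

A consistent assignment under X-linked dominant exists: I-1 X^n Y, I-2 X^n X^n, II-1 X^n Y, II-2 X^n X^n, II-3 X^n X^n, II-4 X^n Y, II-5 X^N X^N, III-1 X^N Y, III-2 X^N X^n, III-3 X^N X^n, III-4 X^N X^n.
In this assignment every recorded phenotype matches its genotype and every non-founder's genotype is obtainable from its parents' genotypes, so the pedigree is consistent.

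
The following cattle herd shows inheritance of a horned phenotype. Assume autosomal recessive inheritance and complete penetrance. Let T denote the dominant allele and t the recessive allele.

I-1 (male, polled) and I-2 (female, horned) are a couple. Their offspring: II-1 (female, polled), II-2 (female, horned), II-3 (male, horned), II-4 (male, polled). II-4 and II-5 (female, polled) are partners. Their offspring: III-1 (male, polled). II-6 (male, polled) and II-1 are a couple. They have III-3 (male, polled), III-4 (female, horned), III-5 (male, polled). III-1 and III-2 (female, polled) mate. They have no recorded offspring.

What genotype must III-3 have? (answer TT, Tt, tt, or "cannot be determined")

III-3's phenotype allows TT or Tt, and no parent or child forces a single allele at both positions; consistent genotype assignments exist with III-3 as TT or Tt.

cannot be determined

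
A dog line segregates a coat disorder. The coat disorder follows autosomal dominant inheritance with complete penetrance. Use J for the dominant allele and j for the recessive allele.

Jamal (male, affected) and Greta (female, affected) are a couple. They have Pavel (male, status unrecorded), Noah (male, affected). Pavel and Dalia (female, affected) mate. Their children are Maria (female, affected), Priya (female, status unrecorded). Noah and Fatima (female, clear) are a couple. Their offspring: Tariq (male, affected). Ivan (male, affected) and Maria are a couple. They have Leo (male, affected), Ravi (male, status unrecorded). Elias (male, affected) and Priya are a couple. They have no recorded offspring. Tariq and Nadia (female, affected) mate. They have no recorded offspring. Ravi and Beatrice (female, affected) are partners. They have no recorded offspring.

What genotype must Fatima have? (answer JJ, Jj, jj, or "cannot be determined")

jj

Fatima is clear, so Fatima is jj.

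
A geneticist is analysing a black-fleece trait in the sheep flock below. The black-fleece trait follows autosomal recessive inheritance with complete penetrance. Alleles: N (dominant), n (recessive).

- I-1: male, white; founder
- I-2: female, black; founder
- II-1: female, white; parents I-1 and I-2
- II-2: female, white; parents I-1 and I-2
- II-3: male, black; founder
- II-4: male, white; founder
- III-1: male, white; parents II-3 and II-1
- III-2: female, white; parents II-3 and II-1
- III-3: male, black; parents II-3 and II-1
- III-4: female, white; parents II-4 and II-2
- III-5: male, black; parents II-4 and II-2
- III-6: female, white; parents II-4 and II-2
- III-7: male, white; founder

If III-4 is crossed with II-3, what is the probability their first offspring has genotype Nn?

II-4 is white so carries N and passed n to III-5 (nn), so II-4 is Nn.
II-2 is white so carries N and received n from I-2 (nn), so II-2 is Nn.
III-4 is a white offspring of II-4 (Nn) × II-2 (Nn), whose cross gives 1/4 NN : 1/2 Nn : 1/4 nn; conditioning on being white, III-4 is NN with probability 1/3, Nn with probability 2/3.
II-3 is black, so II-3 is nn.
Summing over parental genotype combinations, P(offspring has genotype Nn) = 1/3·1 + 2/3·1/2 = 2/3.

2/3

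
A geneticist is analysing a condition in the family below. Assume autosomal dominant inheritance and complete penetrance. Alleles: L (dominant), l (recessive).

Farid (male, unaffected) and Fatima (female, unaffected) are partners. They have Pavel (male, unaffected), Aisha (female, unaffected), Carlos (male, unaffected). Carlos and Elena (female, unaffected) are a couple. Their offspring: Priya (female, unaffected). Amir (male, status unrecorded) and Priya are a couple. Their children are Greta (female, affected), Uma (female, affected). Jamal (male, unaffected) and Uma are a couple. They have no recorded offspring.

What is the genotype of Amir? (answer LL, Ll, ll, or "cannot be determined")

Amir's phenotype is unrecorded, and no parent or child forces a single allele at both positions; consistent genotype assignments exist with Amir as LL or Ll.

cannot be determined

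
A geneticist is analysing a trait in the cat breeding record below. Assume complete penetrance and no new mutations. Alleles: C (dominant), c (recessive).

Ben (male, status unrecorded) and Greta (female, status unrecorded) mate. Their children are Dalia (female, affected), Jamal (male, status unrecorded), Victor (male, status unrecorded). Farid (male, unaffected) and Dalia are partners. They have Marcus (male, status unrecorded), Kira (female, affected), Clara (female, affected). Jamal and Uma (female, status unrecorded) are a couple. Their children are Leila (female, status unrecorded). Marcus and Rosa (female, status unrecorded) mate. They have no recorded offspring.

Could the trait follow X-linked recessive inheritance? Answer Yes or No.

Under X-linked recessive, Kira (affected, female) cannot arise from Farid (unaffected) × Dalia (affected).

No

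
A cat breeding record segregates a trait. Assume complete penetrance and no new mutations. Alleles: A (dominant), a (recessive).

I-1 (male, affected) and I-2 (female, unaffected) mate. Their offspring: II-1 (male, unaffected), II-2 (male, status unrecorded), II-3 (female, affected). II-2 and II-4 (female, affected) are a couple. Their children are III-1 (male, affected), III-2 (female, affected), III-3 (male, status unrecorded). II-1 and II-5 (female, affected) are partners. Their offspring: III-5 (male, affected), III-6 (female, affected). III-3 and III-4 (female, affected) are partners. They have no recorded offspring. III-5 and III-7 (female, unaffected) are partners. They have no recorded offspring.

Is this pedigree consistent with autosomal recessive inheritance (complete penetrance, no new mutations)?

Yes

A consistent assignment under autosomal recessive exists: I-1 aa, I-2 Aa, II-1 Aa, II-2 Aa, II-3 aa, II-4 aa, II-5 aa, III-1 aa, III-2 aa, III-3 Aa, III-4 aa, III-5 aa, III-6 aa, III-7 AA.
In this assignment every recorded phenotype matches its genotype and every non-founder's genotype is obtainable from its parents' genotypes, so the pedigree is consistent.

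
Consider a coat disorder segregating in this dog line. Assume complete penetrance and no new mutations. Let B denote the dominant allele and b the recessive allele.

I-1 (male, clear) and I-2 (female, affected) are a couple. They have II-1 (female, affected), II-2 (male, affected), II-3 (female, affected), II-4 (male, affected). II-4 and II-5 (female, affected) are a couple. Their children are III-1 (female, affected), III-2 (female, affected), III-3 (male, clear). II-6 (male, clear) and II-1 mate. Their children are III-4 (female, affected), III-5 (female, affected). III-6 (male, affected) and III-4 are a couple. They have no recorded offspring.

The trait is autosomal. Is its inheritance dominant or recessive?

dominant

II-4 and II-5 are both affected yet have a clear child III-3. Under a recessive model two affected parents are homozygous and every child would be affected, so the trait cannot be recessive.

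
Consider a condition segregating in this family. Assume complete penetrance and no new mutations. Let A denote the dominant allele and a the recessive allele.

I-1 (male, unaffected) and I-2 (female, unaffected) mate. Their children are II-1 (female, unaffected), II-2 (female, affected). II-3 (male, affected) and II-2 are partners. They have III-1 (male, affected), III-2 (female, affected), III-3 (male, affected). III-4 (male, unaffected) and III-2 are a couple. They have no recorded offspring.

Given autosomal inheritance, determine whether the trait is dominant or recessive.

I-1 and I-2 are both unaffected yet have an affected child II-2. Under dominance, an affected child requires at least one affected parent, so the trait cannot be dominant.

recessive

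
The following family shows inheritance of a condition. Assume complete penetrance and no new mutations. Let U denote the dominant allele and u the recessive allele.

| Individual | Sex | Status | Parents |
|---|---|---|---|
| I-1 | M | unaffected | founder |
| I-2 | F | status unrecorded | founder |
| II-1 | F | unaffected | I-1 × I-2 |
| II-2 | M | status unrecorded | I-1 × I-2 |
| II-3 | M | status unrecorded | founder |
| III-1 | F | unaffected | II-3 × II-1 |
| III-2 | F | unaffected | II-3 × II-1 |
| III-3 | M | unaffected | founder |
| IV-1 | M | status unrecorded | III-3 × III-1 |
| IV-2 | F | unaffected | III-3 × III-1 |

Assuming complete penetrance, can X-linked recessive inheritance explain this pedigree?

Yes

A consistent assignment under X-linked recessive exists: I-1 X^U Y, I-2 X^U X^U, II-1 X^U X^U, II-2 X^U Y, II-3 X^U Y, III-1 X^U X^U, III-2 X^U X^U, III-3 X^U Y, IV-1 X^U Y, IV-2 X^U X^U.
In this assignment every recorded phenotype matches its genotype and every non-founder's genotype is obtainable from its parents' genotypes, so the pedigree is consistent.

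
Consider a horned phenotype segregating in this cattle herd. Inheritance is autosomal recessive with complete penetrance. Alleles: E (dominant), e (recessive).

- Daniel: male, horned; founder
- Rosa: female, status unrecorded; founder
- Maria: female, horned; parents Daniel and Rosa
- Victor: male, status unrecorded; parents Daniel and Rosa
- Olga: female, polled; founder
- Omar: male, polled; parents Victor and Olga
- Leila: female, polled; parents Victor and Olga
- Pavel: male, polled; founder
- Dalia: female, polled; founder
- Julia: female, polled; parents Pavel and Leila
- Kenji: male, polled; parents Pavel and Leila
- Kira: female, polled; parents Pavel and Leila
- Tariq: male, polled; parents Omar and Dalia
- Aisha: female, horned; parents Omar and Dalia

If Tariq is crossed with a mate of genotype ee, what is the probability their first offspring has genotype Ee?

Omar is polled so carries E and passed e to Aisha (ee), so Omar is Ee.
Dalia is polled so carries E and passed e to Aisha (ee), so Dalia is Ee.
Tariq is a polled offspring of Omar (Ee) × Dalia (Ee), whose cross gives 1/4 EE : 1/2 Ee : 1/4 ee; conditioning on being polled, Tariq is EE with probability 1/3, Ee with probability 2/3.
Summing over parental genotype combinations, P(offspring has genotype Ee) = 1/3·1 + 2/3·1/2 = 2/3.

2/3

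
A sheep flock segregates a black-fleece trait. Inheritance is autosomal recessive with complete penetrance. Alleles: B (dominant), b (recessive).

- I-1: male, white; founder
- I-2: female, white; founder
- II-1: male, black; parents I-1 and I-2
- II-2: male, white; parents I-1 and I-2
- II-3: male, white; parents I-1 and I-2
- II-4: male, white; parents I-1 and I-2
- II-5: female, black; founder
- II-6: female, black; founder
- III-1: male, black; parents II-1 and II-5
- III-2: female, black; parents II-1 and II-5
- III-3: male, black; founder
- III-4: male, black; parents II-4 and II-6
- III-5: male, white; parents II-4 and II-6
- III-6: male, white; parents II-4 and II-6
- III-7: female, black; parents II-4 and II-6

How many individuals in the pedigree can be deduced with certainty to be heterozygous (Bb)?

Obligate heterozygotes: I-1 is white so carries B and passed b to II-1 (bb), so I-1 is Bb; I-2 is white so carries B and passed b to II-1 (bb), so I-2 is Bb; II-4 is white so carries B and passed b to III-4 (bb), so II-4 is Bb; III-5 is white so carries B and received b from II-6 (bb), so III-5 is Bb; III-6 is white so carries B and received b from II-6 (bb), so III-6 is Bb.
Every other individual is either homozygous by phenotype or has at least one consistent homozygous assignment, so the count is 5.

5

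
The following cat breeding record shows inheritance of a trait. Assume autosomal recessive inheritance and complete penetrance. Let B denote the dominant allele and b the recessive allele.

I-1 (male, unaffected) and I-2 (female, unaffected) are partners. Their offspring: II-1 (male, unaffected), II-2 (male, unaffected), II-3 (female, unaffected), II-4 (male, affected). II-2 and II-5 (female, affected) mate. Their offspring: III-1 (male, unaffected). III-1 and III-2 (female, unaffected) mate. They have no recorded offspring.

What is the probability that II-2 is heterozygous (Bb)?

I-1 is unaffected so carries B and passed b to II-4 (bb), so I-1 is Bb.
I-2 is unaffected so carries B and passed b to II-4 (bb), so I-2 is Bb.
Their cross gives offspring ratios 1/4 BB : 1/2 Bb : 1/4 bb. Conditioning on II-2 being unaffected, P(Bb) = 1/2 / 3/4 = 2/3 before taking II-2's own offspring into account.
II-5 is affected, so II-5 is bb.
Now use II-2's offspring. Probability of each recorded status — unaffected son III-1: 1/2 if II-2 is Bb, 1 if BB.
Bayes: P(Bb) = 2/3·1/2 / (2/3·1/2 + 1/3·1) = 1/2.

1/2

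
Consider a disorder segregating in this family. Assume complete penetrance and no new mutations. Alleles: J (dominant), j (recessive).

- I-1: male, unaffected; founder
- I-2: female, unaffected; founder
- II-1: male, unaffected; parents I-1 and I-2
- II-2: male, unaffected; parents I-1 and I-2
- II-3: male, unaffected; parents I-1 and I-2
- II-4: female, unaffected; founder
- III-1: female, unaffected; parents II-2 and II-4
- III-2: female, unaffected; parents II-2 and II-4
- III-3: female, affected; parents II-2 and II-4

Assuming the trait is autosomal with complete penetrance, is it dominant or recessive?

recessive

II-2 and II-4 are both unaffected yet have an affected child III-3. Under dominance, an affected child requires at least one affected parent, so the trait cannot be dominant.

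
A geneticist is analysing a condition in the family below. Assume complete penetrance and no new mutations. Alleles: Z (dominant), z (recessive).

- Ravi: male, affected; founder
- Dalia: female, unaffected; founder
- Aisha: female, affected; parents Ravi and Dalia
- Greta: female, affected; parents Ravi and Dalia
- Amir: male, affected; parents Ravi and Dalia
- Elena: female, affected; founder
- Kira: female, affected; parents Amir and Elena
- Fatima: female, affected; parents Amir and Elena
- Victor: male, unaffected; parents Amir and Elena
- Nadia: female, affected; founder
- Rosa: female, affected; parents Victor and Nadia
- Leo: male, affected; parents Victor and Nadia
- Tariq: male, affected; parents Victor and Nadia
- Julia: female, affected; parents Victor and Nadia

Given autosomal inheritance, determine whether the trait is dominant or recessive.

dominant

Amir and Elena are both affected yet have an unaffected child Victor. Under a recessive model two affected parents are homozygous and every child would be affected, so the trait cannot be recessive.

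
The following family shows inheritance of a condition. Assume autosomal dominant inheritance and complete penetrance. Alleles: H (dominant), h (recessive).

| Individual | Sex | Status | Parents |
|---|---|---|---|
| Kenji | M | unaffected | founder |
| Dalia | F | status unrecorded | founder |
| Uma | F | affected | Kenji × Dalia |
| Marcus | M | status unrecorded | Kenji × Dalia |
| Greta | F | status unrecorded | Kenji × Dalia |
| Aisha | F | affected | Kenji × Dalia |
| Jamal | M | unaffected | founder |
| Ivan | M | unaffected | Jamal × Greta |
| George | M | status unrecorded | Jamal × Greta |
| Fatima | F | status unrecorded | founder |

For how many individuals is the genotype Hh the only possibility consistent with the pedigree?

2

Obligate heterozygotes: Uma is affected so carries H and received h from Kenji (hh), so Uma is Hh; Aisha is affected so carries H and received h from Kenji (hh), so Aisha is Hh.
Every other individual is either homozygous by phenotype or has at least one consistent homozygous assignment, so the count is 2.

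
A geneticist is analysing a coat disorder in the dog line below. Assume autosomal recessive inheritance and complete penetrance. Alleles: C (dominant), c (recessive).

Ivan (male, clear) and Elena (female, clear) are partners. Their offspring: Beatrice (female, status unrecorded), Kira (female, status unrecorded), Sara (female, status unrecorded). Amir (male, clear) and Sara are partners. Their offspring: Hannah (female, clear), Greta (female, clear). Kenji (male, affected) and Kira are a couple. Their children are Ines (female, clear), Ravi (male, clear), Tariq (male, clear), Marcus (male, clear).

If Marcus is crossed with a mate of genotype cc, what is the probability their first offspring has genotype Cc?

Marcus is clear so carries C and received c from Kenji (cc), so Marcus is Cc.
The cross gives 1/2 Cc : 1/2 cc, so P(offspring has genotype Cc) = 1/2.

1/2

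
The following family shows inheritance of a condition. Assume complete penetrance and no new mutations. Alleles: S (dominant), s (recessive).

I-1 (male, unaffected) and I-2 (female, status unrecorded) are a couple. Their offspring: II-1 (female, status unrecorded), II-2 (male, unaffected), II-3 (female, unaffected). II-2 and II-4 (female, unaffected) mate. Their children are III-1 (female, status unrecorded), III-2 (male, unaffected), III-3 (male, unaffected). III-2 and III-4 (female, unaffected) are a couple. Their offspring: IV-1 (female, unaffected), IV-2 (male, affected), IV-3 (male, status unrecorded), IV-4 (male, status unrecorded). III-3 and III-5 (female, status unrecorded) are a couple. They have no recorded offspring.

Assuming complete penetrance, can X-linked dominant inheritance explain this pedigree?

Under X-linked dominant, IV-2 (affected, male) cannot arise from III-2 (unaffected) × III-4 (unaffected).

No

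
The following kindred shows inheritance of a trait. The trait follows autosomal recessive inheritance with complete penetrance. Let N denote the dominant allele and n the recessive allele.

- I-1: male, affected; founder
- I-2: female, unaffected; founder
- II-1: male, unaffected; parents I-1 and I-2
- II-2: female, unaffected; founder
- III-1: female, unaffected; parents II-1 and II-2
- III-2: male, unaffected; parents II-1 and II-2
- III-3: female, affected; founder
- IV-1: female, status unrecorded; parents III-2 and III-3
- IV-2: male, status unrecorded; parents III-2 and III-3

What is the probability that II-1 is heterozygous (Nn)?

II-1 is unaffected so carries N and received n from I-1 (nn), so II-1 is Nn, giving P(Nn) = 1.

1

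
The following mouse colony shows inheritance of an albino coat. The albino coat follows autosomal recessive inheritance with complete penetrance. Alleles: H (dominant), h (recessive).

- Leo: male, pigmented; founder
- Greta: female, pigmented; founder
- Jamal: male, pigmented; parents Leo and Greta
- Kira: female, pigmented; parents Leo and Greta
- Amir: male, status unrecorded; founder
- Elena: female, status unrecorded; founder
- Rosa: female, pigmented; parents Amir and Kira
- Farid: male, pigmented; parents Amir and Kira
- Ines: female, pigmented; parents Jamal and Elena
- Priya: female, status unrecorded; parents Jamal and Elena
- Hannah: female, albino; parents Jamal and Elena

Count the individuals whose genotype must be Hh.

1

Obligate heterozygotes: Jamal is pigmented so carries H and passed h to Hannah (hh), so Jamal is Hh.
Every other individual is either homozygous by phenotype or has at least one consistent homozygous assignment, so the count is 1.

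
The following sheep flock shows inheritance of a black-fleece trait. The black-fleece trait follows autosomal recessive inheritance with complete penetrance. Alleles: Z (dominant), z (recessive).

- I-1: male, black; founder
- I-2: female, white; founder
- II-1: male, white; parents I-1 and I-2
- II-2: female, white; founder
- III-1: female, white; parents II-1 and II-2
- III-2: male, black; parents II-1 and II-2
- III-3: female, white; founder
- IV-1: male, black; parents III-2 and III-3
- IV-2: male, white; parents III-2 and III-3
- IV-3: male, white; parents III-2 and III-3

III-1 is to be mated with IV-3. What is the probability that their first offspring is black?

1/6

II-1 is white so carries Z and received z from I-1 (zz), so II-1 is Zz.
II-2 is white so carries Z and passed z to III-2 (zz), so II-2 is Zz.
III-1 is a white offspring of II-1 (Zz) × II-2 (Zz), whose cross gives 1/4 ZZ : 1/2 Zz : 1/4 zz; conditioning on being white, III-1 is ZZ with probability 1/3, Zz with probability 2/3.
IV-3 is white so carries Z and received z from III-2 (zz), so IV-3 is Zz.
Summing over parental genotype combinations, P(offspring is black) = 2/3·1/4 = 1/6.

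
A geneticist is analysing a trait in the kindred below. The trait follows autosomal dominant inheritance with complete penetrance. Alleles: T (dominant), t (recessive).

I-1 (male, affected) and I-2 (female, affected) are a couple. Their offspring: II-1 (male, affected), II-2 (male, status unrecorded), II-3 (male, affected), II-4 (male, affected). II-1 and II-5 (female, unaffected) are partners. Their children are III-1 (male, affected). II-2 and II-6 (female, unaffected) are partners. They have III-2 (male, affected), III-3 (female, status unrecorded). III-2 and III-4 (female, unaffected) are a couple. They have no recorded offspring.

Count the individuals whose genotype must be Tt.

Obligate heterozygotes: III-1 is affected so carries T and received t from II-5 (tt), so III-1 is Tt; III-2 is affected so carries T and received t from II-6 (tt), so III-2 is Tt.
Every other individual is either homozygous by phenotype or has at least one consistent homozygous assignment, so the count is 2.

2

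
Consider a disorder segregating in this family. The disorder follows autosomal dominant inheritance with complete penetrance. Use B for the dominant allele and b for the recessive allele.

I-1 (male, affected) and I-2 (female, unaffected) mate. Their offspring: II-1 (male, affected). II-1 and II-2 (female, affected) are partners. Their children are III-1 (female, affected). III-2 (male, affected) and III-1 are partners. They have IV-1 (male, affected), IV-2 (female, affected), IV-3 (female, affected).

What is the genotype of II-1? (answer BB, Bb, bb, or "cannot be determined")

Bb

From phenotype alone, II-1 is BB or Bb.
II-1 is affected so carries B and received b from I-2 (bb), so II-1 is Bb.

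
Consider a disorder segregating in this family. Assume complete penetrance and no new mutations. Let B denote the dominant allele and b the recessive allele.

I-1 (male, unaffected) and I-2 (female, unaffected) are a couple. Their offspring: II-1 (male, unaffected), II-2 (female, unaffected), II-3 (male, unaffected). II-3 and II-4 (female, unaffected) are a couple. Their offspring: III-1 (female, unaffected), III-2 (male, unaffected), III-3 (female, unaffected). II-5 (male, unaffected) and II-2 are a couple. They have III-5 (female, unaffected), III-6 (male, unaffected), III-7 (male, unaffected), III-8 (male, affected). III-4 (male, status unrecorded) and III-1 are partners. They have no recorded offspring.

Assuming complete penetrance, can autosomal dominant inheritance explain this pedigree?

No

Under autosomal dominant, III-8 (affected, male) cannot arise from II-5 (unaffected) × II-2 (unaffected).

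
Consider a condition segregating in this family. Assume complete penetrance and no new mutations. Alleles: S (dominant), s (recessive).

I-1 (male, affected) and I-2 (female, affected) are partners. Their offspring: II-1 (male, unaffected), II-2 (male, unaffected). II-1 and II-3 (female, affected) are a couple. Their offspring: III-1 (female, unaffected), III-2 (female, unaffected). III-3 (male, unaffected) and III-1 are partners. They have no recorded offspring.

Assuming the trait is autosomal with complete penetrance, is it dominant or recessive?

dominant

I-1 and I-2 are both affected yet have an unaffected child II-1. Under a recessive model two affected parents are homozygous and every child would be affected, so the trait cannot be recessive.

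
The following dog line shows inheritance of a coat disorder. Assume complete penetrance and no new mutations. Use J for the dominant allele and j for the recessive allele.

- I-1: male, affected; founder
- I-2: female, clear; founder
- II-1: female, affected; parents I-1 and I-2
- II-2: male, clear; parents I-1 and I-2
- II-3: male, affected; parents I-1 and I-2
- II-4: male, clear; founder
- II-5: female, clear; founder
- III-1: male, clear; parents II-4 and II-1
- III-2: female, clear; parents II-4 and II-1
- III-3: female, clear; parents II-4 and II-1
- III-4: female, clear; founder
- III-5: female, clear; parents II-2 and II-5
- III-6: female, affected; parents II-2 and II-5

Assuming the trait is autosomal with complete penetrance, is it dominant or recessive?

recessive

II-2 and II-5 are both clear yet have an affected child III-6. Under dominance, an affected child requires at least one affected parent, so the trait cannot be dominant.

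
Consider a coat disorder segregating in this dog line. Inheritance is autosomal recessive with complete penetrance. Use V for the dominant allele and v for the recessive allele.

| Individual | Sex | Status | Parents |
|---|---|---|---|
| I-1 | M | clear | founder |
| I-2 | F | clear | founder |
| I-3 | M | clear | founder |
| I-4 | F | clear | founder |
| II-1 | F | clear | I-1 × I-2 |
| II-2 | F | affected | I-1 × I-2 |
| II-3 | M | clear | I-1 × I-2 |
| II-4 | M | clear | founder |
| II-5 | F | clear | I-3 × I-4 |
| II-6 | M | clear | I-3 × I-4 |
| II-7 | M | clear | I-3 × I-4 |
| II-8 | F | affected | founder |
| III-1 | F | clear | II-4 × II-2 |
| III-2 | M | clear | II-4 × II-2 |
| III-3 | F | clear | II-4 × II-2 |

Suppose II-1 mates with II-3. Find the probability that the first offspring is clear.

I-1 is clear so carries V and passed v to II-2 (vv), so I-1 is Vv.
I-2 is clear so carries V and passed v to II-2 (vv), so I-2 is Vv.
II-1 is a clear offspring of I-1 (Vv) × I-2 (Vv), whose cross gives 1/4 VV : 1/2 Vv : 1/4 vv; conditioning on being clear, II-1 is VV with probability 1/3, Vv with probability 2/3.
II-3 is a clear offspring of I-1 (Vv) × I-2 (Vv), whose cross gives 1/4 VV : 1/2 Vv : 1/4 vv; conditioning on being clear, II-3 is VV with probability 1/3, Vv with probability 2/3.
Summing over parental genotype combinations, P(offspring is clear) = 1/9·1 + 2/9·1 + 2/9·1 + 4/9·3/4 = 8/9.

8/9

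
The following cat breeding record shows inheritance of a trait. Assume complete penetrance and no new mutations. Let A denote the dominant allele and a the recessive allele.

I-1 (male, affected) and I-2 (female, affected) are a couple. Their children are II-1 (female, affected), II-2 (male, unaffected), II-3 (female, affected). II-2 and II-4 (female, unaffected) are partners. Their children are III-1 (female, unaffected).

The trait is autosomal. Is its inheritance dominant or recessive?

dominant

I-1 and I-2 are both affected yet have an unaffected child II-2. Under a recessive model two affected parents are homozygous and every child would be affected, so the trait cannot be recessive.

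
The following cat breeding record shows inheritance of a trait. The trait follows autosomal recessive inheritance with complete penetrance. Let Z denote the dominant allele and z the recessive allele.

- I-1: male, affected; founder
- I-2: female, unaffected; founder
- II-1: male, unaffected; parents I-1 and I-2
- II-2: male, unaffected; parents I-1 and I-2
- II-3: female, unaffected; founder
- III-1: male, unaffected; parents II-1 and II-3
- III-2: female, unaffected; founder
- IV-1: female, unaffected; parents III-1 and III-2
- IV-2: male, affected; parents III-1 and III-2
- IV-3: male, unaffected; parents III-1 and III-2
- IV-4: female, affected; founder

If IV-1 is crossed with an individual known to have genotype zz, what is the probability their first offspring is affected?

III-1 is unaffected so carries Z and passed z to IV-2 (zz), so III-1 is Zz.
III-2 is unaffected so carries Z and passed z to IV-2 (zz), so III-2 is Zz.
IV-1 is an unaffected offspring of III-1 (Zz) × III-2 (Zz), whose cross gives 1/4 ZZ : 1/2 Zz : 1/4 zz; conditioning on being unaffected, IV-1 is ZZ with probability 1/3, Zz with probability 2/3.
Summing over parental genotype combinations, P(offspring is affected) = 2/3·1/2 = 1/3.

1/3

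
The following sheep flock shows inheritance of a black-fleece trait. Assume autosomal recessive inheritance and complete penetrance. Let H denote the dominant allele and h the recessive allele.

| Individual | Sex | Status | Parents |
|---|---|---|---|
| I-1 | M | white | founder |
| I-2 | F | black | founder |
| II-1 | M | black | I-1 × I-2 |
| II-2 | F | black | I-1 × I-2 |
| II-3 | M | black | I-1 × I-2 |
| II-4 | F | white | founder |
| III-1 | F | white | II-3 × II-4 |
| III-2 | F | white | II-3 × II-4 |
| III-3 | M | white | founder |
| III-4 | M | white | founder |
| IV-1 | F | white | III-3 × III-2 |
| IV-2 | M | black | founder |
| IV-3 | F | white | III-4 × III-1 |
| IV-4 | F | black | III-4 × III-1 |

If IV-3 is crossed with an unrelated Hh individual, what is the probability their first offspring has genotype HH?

1/3

III-4 is white so carries H and passed h to IV-4 (hh), so III-4 is Hh.
III-1 is white so carries H and received h from II-3 (hh), so III-1 is Hh.
IV-3 is a white offspring of III-4 (Hh) × III-1 (Hh), whose cross gives 1/4 HH : 1/2 Hh : 1/4 hh; conditioning on being white, IV-3 is HH with probability 1/3, Hh with probability 2/3.
Summing over parental genotype combinations, P(offspring has genotype HH) = 1/3·1/2 + 2/3·1/4 = 1/3.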